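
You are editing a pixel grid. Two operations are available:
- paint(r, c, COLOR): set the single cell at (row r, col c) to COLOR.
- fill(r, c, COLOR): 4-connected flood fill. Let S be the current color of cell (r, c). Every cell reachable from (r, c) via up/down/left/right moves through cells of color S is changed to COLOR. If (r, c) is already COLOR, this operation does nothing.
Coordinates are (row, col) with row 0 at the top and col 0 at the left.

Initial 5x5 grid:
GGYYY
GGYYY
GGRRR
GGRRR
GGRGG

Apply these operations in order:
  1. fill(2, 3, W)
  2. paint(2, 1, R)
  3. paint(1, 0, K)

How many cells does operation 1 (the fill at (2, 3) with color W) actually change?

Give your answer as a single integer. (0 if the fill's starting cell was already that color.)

After op 1 fill(2,3,W) [7 cells changed]:
GGYYY
GGYYY
GGWWW
GGWWW
GGWGG

Answer: 7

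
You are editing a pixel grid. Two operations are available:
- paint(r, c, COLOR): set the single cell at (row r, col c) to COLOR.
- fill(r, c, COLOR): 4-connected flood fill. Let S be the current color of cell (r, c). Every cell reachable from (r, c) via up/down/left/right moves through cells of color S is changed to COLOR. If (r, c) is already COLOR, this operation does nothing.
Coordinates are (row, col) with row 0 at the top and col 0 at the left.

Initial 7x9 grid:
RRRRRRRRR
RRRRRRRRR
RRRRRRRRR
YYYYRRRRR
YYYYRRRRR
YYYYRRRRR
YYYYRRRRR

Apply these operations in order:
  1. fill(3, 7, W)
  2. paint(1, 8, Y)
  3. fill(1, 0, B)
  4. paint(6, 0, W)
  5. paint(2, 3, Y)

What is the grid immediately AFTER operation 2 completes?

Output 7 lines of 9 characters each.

After op 1 fill(3,7,W) [47 cells changed]:
WWWWWWWWW
WWWWWWWWW
WWWWWWWWW
YYYYWWWWW
YYYYWWWWW
YYYYWWWWW
YYYYWWWWW
After op 2 paint(1,8,Y):
WWWWWWWWW
WWWWWWWWY
WWWWWWWWW
YYYYWWWWW
YYYYWWWWW
YYYYWWWWW
YYYYWWWWW

Answer: WWWWWWWWW
WWWWWWWWY
WWWWWWWWW
YYYYWWWWW
YYYYWWWWW
YYYYWWWWW
YYYYWWWWW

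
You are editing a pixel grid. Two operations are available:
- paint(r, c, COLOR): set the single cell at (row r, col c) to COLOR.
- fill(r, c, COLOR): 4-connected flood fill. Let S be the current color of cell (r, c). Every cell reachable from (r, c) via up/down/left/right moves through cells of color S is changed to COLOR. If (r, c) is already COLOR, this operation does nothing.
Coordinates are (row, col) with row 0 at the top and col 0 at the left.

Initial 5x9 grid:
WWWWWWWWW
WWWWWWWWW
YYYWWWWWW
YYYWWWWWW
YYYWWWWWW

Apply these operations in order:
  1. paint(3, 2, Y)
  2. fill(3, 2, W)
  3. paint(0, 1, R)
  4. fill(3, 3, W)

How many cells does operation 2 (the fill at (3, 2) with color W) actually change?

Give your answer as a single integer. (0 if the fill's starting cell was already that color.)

Answer: 9

Derivation:
After op 1 paint(3,2,Y):
WWWWWWWWW
WWWWWWWWW
YYYWWWWWW
YYYWWWWWW
YYYWWWWWW
After op 2 fill(3,2,W) [9 cells changed]:
WWWWWWWWW
WWWWWWWWW
WWWWWWWWW
WWWWWWWWW
WWWWWWWWW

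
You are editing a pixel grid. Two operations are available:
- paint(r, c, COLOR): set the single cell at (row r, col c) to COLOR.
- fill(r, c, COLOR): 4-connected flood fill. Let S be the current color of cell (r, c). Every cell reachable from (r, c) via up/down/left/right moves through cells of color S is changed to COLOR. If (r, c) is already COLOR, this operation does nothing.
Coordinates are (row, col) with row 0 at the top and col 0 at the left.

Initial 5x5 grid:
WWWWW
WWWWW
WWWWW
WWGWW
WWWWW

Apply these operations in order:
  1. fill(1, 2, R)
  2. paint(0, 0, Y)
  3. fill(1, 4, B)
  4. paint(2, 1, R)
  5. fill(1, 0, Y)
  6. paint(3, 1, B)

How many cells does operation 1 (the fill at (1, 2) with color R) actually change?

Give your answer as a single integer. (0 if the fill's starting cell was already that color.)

Answer: 24

Derivation:
After op 1 fill(1,2,R) [24 cells changed]:
RRRRR
RRRRR
RRRRR
RRGRR
RRRRR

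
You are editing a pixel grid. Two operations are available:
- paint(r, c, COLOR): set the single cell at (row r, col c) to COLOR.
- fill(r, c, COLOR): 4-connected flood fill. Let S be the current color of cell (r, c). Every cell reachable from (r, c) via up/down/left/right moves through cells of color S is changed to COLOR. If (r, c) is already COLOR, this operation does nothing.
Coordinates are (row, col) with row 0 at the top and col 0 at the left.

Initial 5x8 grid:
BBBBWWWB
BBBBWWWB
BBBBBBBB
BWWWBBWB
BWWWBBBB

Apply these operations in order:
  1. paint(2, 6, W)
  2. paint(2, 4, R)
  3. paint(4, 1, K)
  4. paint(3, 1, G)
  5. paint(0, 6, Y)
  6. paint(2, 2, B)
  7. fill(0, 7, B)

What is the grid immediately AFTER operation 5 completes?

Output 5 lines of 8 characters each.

Answer: BBBBWWYB
BBBBWWWB
BBBBRBWB
BGWWBBWB
BKWWBBBB

Derivation:
After op 1 paint(2,6,W):
BBBBWWWB
BBBBWWWB
BBBBBBWB
BWWWBBWB
BWWWBBBB
After op 2 paint(2,4,R):
BBBBWWWB
BBBBWWWB
BBBBRBWB
BWWWBBWB
BWWWBBBB
After op 3 paint(4,1,K):
BBBBWWWB
BBBBWWWB
BBBBRBWB
BWWWBBWB
BKWWBBBB
After op 4 paint(3,1,G):
BBBBWWWB
BBBBWWWB
BBBBRBWB
BGWWBBWB
BKWWBBBB
After op 5 paint(0,6,Y):
BBBBWWYB
BBBBWWWB
BBBBRBWB
BGWWBBWB
BKWWBBBB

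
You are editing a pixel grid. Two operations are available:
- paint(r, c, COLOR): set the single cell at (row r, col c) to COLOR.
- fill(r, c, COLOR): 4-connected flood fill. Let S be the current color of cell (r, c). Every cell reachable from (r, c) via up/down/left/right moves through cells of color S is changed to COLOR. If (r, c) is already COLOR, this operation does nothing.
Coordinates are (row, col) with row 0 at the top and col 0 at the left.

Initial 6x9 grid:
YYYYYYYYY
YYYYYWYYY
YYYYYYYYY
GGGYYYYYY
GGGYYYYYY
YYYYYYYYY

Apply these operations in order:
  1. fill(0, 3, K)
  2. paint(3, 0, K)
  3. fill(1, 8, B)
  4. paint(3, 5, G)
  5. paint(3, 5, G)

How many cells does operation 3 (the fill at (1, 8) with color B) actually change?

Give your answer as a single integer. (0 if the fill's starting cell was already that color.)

Answer: 48

Derivation:
After op 1 fill(0,3,K) [47 cells changed]:
KKKKKKKKK
KKKKKWKKK
KKKKKKKKK
GGGKKKKKK
GGGKKKKKK
KKKKKKKKK
After op 2 paint(3,0,K):
KKKKKKKKK
KKKKKWKKK
KKKKKKKKK
KGGKKKKKK
GGGKKKKKK
KKKKKKKKK
After op 3 fill(1,8,B) [48 cells changed]:
BBBBBBBBB
BBBBBWBBB
BBBBBBBBB
BGGBBBBBB
GGGBBBBBB
BBBBBBBBB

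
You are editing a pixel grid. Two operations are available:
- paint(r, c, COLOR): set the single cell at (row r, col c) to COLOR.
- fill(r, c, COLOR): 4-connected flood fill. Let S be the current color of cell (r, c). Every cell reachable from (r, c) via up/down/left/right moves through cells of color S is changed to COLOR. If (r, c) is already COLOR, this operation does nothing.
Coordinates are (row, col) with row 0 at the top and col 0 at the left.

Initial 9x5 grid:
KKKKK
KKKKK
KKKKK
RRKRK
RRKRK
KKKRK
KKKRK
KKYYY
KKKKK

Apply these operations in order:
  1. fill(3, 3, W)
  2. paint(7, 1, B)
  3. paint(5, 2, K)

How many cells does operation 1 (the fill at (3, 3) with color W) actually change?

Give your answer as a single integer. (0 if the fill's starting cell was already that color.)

Answer: 4

Derivation:
After op 1 fill(3,3,W) [4 cells changed]:
KKKKK
KKKKK
KKKKK
RRKWK
RRKWK
KKKWK
KKKWK
KKYYY
KKKKK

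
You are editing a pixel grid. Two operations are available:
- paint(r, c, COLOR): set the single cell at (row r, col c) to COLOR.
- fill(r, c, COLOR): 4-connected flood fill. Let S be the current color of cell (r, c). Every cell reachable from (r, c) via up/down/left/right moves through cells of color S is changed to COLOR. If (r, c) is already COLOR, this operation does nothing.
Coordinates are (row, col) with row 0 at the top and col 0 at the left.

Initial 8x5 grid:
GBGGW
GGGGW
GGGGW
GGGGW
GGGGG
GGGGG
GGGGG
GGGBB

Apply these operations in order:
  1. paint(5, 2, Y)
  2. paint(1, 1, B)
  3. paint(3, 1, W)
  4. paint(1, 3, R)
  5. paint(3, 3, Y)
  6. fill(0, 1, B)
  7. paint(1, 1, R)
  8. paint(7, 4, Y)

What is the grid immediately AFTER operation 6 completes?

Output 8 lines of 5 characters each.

Answer: GBGGW
GBGRW
GGGGW
GWGYW
GGGGG
GGYGG
GGGGG
GGGBB

Derivation:
After op 1 paint(5,2,Y):
GBGGW
GGGGW
GGGGW
GGGGW
GGGGG
GGYGG
GGGGG
GGGBB
After op 2 paint(1,1,B):
GBGGW
GBGGW
GGGGW
GGGGW
GGGGG
GGYGG
GGGGG
GGGBB
After op 3 paint(3,1,W):
GBGGW
GBGGW
GGGGW
GWGGW
GGGGG
GGYGG
GGGGG
GGGBB
After op 4 paint(1,3,R):
GBGGW
GBGRW
GGGGW
GWGGW
GGGGG
GGYGG
GGGGG
GGGBB
After op 5 paint(3,3,Y):
GBGGW
GBGRW
GGGGW
GWGYW
GGGGG
GGYGG
GGGGG
GGGBB
After op 6 fill(0,1,B) [0 cells changed]:
GBGGW
GBGRW
GGGGW
GWGYW
GGGGG
GGYGG
GGGGG
GGGBB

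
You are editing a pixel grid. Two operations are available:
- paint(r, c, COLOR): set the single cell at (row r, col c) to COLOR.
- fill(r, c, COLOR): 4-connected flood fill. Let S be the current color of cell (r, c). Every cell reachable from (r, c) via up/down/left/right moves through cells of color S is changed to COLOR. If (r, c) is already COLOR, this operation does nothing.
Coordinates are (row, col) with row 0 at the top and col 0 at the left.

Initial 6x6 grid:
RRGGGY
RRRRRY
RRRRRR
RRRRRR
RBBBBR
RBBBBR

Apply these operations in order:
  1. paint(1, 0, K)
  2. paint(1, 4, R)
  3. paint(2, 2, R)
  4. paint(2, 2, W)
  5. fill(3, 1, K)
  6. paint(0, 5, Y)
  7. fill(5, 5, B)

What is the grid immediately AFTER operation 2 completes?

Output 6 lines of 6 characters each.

After op 1 paint(1,0,K):
RRGGGY
KRRRRY
RRRRRR
RRRRRR
RBBBBR
RBBBBR
After op 2 paint(1,4,R):
RRGGGY
KRRRRY
RRRRRR
RRRRRR
RBBBBR
RBBBBR

Answer: RRGGGY
KRRRRY
RRRRRR
RRRRRR
RBBBBR
RBBBBR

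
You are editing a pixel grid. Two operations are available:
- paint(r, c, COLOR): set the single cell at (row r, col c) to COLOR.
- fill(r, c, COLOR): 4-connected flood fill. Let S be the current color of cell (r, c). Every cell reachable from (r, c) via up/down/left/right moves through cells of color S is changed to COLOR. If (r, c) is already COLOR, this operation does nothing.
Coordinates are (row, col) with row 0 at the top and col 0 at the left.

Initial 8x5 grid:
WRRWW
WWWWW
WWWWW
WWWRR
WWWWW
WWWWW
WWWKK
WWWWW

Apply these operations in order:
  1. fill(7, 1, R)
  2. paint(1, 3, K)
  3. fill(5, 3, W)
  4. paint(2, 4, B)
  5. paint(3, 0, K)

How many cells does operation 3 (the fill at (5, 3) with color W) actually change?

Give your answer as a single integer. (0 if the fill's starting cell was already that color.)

Answer: 37

Derivation:
After op 1 fill(7,1,R) [34 cells changed]:
RRRRR
RRRRR
RRRRR
RRRRR
RRRRR
RRRRR
RRRKK
RRRRR
After op 2 paint(1,3,K):
RRRRR
RRRKR
RRRRR
RRRRR
RRRRR
RRRRR
RRRKK
RRRRR
After op 3 fill(5,3,W) [37 cells changed]:
WWWWW
WWWKW
WWWWW
WWWWW
WWWWW
WWWWW
WWWKK
WWWWW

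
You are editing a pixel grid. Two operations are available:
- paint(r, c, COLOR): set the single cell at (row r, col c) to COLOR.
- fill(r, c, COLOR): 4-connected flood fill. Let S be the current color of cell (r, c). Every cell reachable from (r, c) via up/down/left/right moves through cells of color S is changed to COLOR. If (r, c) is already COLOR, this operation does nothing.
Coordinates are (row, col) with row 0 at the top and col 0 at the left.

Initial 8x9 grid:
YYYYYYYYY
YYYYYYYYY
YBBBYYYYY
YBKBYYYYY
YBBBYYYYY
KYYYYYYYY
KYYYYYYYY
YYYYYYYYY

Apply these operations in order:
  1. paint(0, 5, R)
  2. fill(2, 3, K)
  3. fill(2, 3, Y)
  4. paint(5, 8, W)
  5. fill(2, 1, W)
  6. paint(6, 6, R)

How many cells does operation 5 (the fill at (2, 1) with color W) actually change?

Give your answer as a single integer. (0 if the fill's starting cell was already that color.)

After op 1 paint(0,5,R):
YYYYYRYYY
YYYYYYYYY
YBBBYYYYY
YBKBYYYYY
YBBBYYYYY
KYYYYYYYY
KYYYYYYYY
YYYYYYYYY
After op 2 fill(2,3,K) [8 cells changed]:
YYYYYRYYY
YYYYYYYYY
YKKKYYYYY
YKKKYYYYY
YKKKYYYYY
KYYYYYYYY
KYYYYYYYY
YYYYYYYYY
After op 3 fill(2,3,Y) [9 cells changed]:
YYYYYRYYY
YYYYYYYYY
YYYYYYYYY
YYYYYYYYY
YYYYYYYYY
KYYYYYYYY
KYYYYYYYY
YYYYYYYYY
After op 4 paint(5,8,W):
YYYYYRYYY
YYYYYYYYY
YYYYYYYYY
YYYYYYYYY
YYYYYYYYY
KYYYYYYYW
KYYYYYYYY
YYYYYYYYY
After op 5 fill(2,1,W) [68 cells changed]:
WWWWWRWWW
WWWWWWWWW
WWWWWWWWW
WWWWWWWWW
WWWWWWWWW
KWWWWWWWW
KWWWWWWWW
WWWWWWWWW

Answer: 68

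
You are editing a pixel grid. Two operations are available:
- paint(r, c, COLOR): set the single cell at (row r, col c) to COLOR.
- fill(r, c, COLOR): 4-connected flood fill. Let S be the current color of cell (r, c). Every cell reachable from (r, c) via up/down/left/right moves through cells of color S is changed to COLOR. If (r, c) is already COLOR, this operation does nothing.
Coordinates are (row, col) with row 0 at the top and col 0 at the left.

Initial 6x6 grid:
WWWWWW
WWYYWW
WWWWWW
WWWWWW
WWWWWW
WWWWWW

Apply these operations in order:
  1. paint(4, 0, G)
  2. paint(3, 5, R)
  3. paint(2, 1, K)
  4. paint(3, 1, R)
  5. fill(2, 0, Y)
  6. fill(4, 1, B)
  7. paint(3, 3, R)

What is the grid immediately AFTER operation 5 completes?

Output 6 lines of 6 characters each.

Answer: YYYYYY
YYYYYY
YKYYYY
YRYYYR
GYYYYY
YYYYYY

Derivation:
After op 1 paint(4,0,G):
WWWWWW
WWYYWW
WWWWWW
WWWWWW
GWWWWW
WWWWWW
After op 2 paint(3,5,R):
WWWWWW
WWYYWW
WWWWWW
WWWWWR
GWWWWW
WWWWWW
After op 3 paint(2,1,K):
WWWWWW
WWYYWW
WKWWWW
WWWWWR
GWWWWW
WWWWWW
After op 4 paint(3,1,R):
WWWWWW
WWYYWW
WKWWWW
WRWWWR
GWWWWW
WWWWWW
After op 5 fill(2,0,Y) [30 cells changed]:
YYYYYY
YYYYYY
YKYYYY
YRYYYR
GYYYYY
YYYYYY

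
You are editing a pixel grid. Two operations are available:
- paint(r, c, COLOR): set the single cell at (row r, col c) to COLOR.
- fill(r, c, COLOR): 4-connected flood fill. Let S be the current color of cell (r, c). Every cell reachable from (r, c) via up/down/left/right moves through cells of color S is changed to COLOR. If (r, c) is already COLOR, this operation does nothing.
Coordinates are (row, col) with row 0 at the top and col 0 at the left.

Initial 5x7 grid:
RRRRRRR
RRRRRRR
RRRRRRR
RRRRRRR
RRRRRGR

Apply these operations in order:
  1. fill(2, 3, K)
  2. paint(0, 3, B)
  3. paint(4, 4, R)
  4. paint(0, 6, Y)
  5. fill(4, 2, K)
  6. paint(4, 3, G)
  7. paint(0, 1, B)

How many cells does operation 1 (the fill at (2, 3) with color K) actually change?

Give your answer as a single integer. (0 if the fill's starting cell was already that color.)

After op 1 fill(2,3,K) [34 cells changed]:
KKKKKKK
KKKKKKK
KKKKKKK
KKKKKKK
KKKKKGK

Answer: 34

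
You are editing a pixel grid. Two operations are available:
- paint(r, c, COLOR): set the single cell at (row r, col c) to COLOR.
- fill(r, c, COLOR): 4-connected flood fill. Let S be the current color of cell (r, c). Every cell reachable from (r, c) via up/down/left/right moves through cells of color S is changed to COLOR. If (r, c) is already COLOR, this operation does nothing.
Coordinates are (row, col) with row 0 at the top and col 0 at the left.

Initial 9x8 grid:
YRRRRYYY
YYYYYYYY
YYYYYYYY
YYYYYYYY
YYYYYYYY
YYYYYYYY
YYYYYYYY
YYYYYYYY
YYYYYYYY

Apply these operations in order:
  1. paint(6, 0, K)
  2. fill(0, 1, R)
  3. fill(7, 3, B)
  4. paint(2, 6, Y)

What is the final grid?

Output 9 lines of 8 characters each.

Answer: BRRRRBBB
BBBBBBBB
BBBBBBYB
BBBBBBBB
BBBBBBBB
BBBBBBBB
KBBBBBBB
BBBBBBBB
BBBBBBBB

Derivation:
After op 1 paint(6,0,K):
YRRRRYYY
YYYYYYYY
YYYYYYYY
YYYYYYYY
YYYYYYYY
YYYYYYYY
KYYYYYYY
YYYYYYYY
YYYYYYYY
After op 2 fill(0,1,R) [0 cells changed]:
YRRRRYYY
YYYYYYYY
YYYYYYYY
YYYYYYYY
YYYYYYYY
YYYYYYYY
KYYYYYYY
YYYYYYYY
YYYYYYYY
After op 3 fill(7,3,B) [67 cells changed]:
BRRRRBBB
BBBBBBBB
BBBBBBBB
BBBBBBBB
BBBBBBBB
BBBBBBBB
KBBBBBBB
BBBBBBBB
BBBBBBBB
After op 4 paint(2,6,Y):
BRRRRBBB
BBBBBBBB
BBBBBBYB
BBBBBBBB
BBBBBBBB
BBBBBBBB
KBBBBBBB
BBBBBBBB
BBBBBBBB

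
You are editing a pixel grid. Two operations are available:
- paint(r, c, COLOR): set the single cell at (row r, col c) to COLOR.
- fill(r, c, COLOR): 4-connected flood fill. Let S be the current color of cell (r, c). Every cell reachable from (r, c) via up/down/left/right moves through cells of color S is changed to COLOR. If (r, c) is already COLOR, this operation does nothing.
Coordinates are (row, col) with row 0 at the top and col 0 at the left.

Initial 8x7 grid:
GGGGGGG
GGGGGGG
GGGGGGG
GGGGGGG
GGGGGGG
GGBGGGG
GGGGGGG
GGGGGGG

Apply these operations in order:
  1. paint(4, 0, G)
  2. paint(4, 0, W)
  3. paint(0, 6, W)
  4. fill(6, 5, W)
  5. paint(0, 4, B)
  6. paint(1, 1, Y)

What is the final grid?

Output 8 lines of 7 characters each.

After op 1 paint(4,0,G):
GGGGGGG
GGGGGGG
GGGGGGG
GGGGGGG
GGGGGGG
GGBGGGG
GGGGGGG
GGGGGGG
After op 2 paint(4,0,W):
GGGGGGG
GGGGGGG
GGGGGGG
GGGGGGG
WGGGGGG
GGBGGGG
GGGGGGG
GGGGGGG
After op 3 paint(0,6,W):
GGGGGGW
GGGGGGG
GGGGGGG
GGGGGGG
WGGGGGG
GGBGGGG
GGGGGGG
GGGGGGG
After op 4 fill(6,5,W) [53 cells changed]:
WWWWWWW
WWWWWWW
WWWWWWW
WWWWWWW
WWWWWWW
WWBWWWW
WWWWWWW
WWWWWWW
After op 5 paint(0,4,B):
WWWWBWW
WWWWWWW
WWWWWWW
WWWWWWW
WWWWWWW
WWBWWWW
WWWWWWW
WWWWWWW
After op 6 paint(1,1,Y):
WWWWBWW
WYWWWWW
WWWWWWW
WWWWWWW
WWWWWWW
WWBWWWW
WWWWWWW
WWWWWWW

Answer: WWWWBWW
WYWWWWW
WWWWWWW
WWWWWWW
WWWWWWW
WWBWWWW
WWWWWWW
WWWWWWW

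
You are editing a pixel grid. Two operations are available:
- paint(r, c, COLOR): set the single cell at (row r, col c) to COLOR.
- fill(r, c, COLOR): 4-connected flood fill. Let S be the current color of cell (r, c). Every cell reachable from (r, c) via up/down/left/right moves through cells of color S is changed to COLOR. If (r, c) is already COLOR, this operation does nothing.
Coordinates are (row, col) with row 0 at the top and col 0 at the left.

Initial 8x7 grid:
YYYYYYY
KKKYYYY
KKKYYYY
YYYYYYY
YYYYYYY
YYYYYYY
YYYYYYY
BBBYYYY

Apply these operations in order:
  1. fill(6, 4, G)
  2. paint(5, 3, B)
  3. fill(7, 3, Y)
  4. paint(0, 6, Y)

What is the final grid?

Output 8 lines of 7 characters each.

After op 1 fill(6,4,G) [47 cells changed]:
GGGGGGG
KKKGGGG
KKKGGGG
GGGGGGG
GGGGGGG
GGGGGGG
GGGGGGG
BBBGGGG
After op 2 paint(5,3,B):
GGGGGGG
KKKGGGG
KKKGGGG
GGGGGGG
GGGGGGG
GGGBGGG
GGGGGGG
BBBGGGG
After op 3 fill(7,3,Y) [46 cells changed]:
YYYYYYY
KKKYYYY
KKKYYYY
YYYYYYY
YYYYYYY
YYYBYYY
YYYYYYY
BBBYYYY
After op 4 paint(0,6,Y):
YYYYYYY
KKKYYYY
KKKYYYY
YYYYYYY
YYYYYYY
YYYBYYY
YYYYYYY
BBBYYYY

Answer: YYYYYYY
KKKYYYY
KKKYYYY
YYYYYYY
YYYYYYY
YYYBYYY
YYYYYYY
BBBYYYY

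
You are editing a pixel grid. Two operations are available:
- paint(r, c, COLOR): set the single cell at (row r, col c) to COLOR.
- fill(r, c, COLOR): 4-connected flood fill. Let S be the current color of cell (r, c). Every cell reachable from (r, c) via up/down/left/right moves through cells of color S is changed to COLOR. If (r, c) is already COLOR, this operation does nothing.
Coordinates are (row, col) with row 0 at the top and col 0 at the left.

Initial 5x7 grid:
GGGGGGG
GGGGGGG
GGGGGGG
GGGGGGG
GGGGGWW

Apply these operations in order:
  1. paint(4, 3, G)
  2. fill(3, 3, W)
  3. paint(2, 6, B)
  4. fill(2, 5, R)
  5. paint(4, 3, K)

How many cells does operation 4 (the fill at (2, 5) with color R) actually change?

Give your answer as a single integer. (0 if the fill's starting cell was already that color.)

Answer: 34

Derivation:
After op 1 paint(4,3,G):
GGGGGGG
GGGGGGG
GGGGGGG
GGGGGGG
GGGGGWW
After op 2 fill(3,3,W) [33 cells changed]:
WWWWWWW
WWWWWWW
WWWWWWW
WWWWWWW
WWWWWWW
After op 3 paint(2,6,B):
WWWWWWW
WWWWWWW
WWWWWWB
WWWWWWW
WWWWWWW
After op 4 fill(2,5,R) [34 cells changed]:
RRRRRRR
RRRRRRR
RRRRRRB
RRRRRRR
RRRRRRR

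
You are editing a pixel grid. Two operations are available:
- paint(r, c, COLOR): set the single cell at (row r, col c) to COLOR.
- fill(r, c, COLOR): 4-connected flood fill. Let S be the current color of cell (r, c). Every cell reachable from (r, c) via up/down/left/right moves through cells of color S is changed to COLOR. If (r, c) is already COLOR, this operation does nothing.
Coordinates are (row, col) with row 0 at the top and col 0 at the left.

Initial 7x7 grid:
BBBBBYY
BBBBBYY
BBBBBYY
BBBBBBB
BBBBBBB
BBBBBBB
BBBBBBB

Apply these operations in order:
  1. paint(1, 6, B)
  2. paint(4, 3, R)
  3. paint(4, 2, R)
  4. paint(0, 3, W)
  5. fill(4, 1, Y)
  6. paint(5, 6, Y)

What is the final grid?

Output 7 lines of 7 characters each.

After op 1 paint(1,6,B):
BBBBBYY
BBBBBYB
BBBBBYY
BBBBBBB
BBBBBBB
BBBBBBB
BBBBBBB
After op 2 paint(4,3,R):
BBBBBYY
BBBBBYB
BBBBBYY
BBBBBBB
BBBRBBB
BBBBBBB
BBBBBBB
After op 3 paint(4,2,R):
BBBBBYY
BBBBBYB
BBBBBYY
BBBBBBB
BBRRBBB
BBBBBBB
BBBBBBB
After op 4 paint(0,3,W):
BBBWBYY
BBBBBYB
BBBBBYY
BBBBBBB
BBRRBBB
BBBBBBB
BBBBBBB
After op 5 fill(4,1,Y) [40 cells changed]:
YYYWYYY
YYYYYYB
YYYYYYY
YYYYYYY
YYRRYYY
YYYYYYY
YYYYYYY
After op 6 paint(5,6,Y):
YYYWYYY
YYYYYYB
YYYYYYY
YYYYYYY
YYRRYYY
YYYYYYY
YYYYYYY

Answer: YYYWYYY
YYYYYYB
YYYYYYY
YYYYYYY
YYRRYYY
YYYYYYY
YYYYYYY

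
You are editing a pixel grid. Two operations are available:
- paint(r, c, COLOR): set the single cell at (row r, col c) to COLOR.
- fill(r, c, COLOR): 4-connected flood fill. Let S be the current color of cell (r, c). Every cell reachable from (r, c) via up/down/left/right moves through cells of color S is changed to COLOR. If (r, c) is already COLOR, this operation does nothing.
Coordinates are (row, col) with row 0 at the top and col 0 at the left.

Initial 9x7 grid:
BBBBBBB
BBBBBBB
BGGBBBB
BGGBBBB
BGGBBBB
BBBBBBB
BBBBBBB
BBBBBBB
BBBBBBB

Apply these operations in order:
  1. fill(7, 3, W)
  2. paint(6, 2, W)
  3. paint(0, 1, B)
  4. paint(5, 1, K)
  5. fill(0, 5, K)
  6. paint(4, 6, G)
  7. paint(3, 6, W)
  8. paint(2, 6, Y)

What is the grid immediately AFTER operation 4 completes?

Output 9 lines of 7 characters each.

Answer: WBWWWWW
WWWWWWW
WGGWWWW
WGGWWWW
WGGWWWW
WKWWWWW
WWWWWWW
WWWWWWW
WWWWWWW

Derivation:
After op 1 fill(7,3,W) [57 cells changed]:
WWWWWWW
WWWWWWW
WGGWWWW
WGGWWWW
WGGWWWW
WWWWWWW
WWWWWWW
WWWWWWW
WWWWWWW
After op 2 paint(6,2,W):
WWWWWWW
WWWWWWW
WGGWWWW
WGGWWWW
WGGWWWW
WWWWWWW
WWWWWWW
WWWWWWW
WWWWWWW
After op 3 paint(0,1,B):
WBWWWWW
WWWWWWW
WGGWWWW
WGGWWWW
WGGWWWW
WWWWWWW
WWWWWWW
WWWWWWW
WWWWWWW
After op 4 paint(5,1,K):
WBWWWWW
WWWWWWW
WGGWWWW
WGGWWWW
WGGWWWW
WKWWWWW
WWWWWWW
WWWWWWW
WWWWWWW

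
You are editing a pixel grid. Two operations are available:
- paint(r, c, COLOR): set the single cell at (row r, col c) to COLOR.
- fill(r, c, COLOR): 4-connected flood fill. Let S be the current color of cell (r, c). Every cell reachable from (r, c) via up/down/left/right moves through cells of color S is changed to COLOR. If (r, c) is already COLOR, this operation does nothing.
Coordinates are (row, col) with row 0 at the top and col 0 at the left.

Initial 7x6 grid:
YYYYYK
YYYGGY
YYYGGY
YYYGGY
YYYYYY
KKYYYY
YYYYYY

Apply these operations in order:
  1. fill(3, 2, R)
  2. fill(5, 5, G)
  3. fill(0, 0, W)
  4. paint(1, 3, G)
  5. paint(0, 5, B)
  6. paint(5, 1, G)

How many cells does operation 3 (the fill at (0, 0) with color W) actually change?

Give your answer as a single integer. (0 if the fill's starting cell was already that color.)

After op 1 fill(3,2,R) [33 cells changed]:
RRRRRK
RRRGGR
RRRGGR
RRRGGR
RRRRRR
KKRRRR
RRRRRR
After op 2 fill(5,5,G) [33 cells changed]:
GGGGGK
GGGGGG
GGGGGG
GGGGGG
GGGGGG
KKGGGG
GGGGGG
After op 3 fill(0,0,W) [39 cells changed]:
WWWWWK
WWWWWW
WWWWWW
WWWWWW
WWWWWW
KKWWWW
WWWWWW

Answer: 39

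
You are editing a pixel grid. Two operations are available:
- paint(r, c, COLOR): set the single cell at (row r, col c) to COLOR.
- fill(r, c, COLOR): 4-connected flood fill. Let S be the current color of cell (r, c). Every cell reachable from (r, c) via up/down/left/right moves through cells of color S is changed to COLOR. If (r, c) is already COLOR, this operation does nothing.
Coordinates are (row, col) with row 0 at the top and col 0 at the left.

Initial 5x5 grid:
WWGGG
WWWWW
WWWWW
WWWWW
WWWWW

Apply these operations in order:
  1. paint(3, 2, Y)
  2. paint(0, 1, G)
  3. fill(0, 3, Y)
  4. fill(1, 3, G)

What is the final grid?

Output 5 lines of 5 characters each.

After op 1 paint(3,2,Y):
WWGGG
WWWWW
WWWWW
WWYWW
WWWWW
After op 2 paint(0,1,G):
WGGGG
WWWWW
WWWWW
WWYWW
WWWWW
After op 3 fill(0,3,Y) [4 cells changed]:
WYYYY
WWWWW
WWWWW
WWYWW
WWWWW
After op 4 fill(1,3,G) [20 cells changed]:
GYYYY
GGGGG
GGGGG
GGYGG
GGGGG

Answer: GYYYY
GGGGG
GGGGG
GGYGG
GGGGG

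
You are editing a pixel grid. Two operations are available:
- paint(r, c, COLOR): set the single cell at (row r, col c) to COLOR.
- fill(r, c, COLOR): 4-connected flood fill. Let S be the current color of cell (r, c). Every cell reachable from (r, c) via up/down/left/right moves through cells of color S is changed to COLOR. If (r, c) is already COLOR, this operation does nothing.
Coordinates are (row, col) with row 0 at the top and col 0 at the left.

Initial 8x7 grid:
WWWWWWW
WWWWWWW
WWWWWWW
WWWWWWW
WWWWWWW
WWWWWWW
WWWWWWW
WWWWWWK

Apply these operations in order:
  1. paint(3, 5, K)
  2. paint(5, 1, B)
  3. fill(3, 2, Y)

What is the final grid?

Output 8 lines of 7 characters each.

After op 1 paint(3,5,K):
WWWWWWW
WWWWWWW
WWWWWWW
WWWWWKW
WWWWWWW
WWWWWWW
WWWWWWW
WWWWWWK
After op 2 paint(5,1,B):
WWWWWWW
WWWWWWW
WWWWWWW
WWWWWKW
WWWWWWW
WBWWWWW
WWWWWWW
WWWWWWK
After op 3 fill(3,2,Y) [53 cells changed]:
YYYYYYY
YYYYYYY
YYYYYYY
YYYYYKY
YYYYYYY
YBYYYYY
YYYYYYY
YYYYYYK

Answer: YYYYYYY
YYYYYYY
YYYYYYY
YYYYYKY
YYYYYYY
YBYYYYY
YYYYYYY
YYYYYYK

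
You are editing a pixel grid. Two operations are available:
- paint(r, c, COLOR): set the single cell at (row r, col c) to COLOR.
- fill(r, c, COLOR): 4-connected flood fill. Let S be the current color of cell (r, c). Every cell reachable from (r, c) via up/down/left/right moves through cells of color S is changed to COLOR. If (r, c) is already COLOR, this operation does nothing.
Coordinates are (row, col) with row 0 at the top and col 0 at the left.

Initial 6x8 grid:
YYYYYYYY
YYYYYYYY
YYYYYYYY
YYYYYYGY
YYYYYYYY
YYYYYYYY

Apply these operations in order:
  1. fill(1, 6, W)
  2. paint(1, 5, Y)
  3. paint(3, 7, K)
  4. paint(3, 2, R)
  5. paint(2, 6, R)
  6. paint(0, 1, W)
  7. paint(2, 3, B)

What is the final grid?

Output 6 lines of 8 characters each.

After op 1 fill(1,6,W) [47 cells changed]:
WWWWWWWW
WWWWWWWW
WWWWWWWW
WWWWWWGW
WWWWWWWW
WWWWWWWW
After op 2 paint(1,5,Y):
WWWWWWWW
WWWWWYWW
WWWWWWWW
WWWWWWGW
WWWWWWWW
WWWWWWWW
After op 3 paint(3,7,K):
WWWWWWWW
WWWWWYWW
WWWWWWWW
WWWWWWGK
WWWWWWWW
WWWWWWWW
After op 4 paint(3,2,R):
WWWWWWWW
WWWWWYWW
WWWWWWWW
WWRWWWGK
WWWWWWWW
WWWWWWWW
After op 5 paint(2,6,R):
WWWWWWWW
WWWWWYWW
WWWWWWRW
WWRWWWGK
WWWWWWWW
WWWWWWWW
After op 6 paint(0,1,W):
WWWWWWWW
WWWWWYWW
WWWWWWRW
WWRWWWGK
WWWWWWWW
WWWWWWWW
After op 7 paint(2,3,B):
WWWWWWWW
WWWWWYWW
WWWBWWRW
WWRWWWGK
WWWWWWWW
WWWWWWWW

Answer: WWWWWWWW
WWWWWYWW
WWWBWWRW
WWRWWWGK
WWWWWWWW
WWWWWWWW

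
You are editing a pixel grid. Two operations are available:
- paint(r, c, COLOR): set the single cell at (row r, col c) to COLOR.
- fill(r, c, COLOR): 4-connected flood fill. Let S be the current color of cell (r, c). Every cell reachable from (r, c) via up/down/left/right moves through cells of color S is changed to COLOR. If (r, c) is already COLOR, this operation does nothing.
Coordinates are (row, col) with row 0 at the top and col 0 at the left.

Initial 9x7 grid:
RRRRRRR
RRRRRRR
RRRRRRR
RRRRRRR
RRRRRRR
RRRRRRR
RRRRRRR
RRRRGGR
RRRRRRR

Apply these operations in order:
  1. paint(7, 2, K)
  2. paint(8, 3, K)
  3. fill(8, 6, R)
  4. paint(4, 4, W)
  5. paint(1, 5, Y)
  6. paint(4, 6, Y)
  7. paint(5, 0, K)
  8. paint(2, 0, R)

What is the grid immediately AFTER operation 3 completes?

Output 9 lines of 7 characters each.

After op 1 paint(7,2,K):
RRRRRRR
RRRRRRR
RRRRRRR
RRRRRRR
RRRRRRR
RRRRRRR
RRRRRRR
RRKRGGR
RRRRRRR
After op 2 paint(8,3,K):
RRRRRRR
RRRRRRR
RRRRRRR
RRRRRRR
RRRRRRR
RRRRRRR
RRRRRRR
RRKRGGR
RRRKRRR
After op 3 fill(8,6,R) [0 cells changed]:
RRRRRRR
RRRRRRR
RRRRRRR
RRRRRRR
RRRRRRR
RRRRRRR
RRRRRRR
RRKRGGR
RRRKRRR

Answer: RRRRRRR
RRRRRRR
RRRRRRR
RRRRRRR
RRRRRRR
RRRRRRR
RRRRRRR
RRKRGGR
RRRKRRR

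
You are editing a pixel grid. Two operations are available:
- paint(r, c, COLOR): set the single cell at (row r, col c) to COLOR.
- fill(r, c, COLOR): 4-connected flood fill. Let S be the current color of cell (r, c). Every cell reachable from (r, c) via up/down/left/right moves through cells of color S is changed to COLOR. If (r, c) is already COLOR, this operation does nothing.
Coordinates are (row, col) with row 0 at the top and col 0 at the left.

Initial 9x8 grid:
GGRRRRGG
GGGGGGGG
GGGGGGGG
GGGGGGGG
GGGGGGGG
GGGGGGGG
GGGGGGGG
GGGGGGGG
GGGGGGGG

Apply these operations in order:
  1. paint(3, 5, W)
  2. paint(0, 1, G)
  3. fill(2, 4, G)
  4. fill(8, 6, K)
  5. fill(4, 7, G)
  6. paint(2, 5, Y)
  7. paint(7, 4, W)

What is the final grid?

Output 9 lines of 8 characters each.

After op 1 paint(3,5,W):
GGRRRRGG
GGGGGGGG
GGGGGGGG
GGGGGWGG
GGGGGGGG
GGGGGGGG
GGGGGGGG
GGGGGGGG
GGGGGGGG
After op 2 paint(0,1,G):
GGRRRRGG
GGGGGGGG
GGGGGGGG
GGGGGWGG
GGGGGGGG
GGGGGGGG
GGGGGGGG
GGGGGGGG
GGGGGGGG
After op 3 fill(2,4,G) [0 cells changed]:
GGRRRRGG
GGGGGGGG
GGGGGGGG
GGGGGWGG
GGGGGGGG
GGGGGGGG
GGGGGGGG
GGGGGGGG
GGGGGGGG
After op 4 fill(8,6,K) [67 cells changed]:
KKRRRRKK
KKKKKKKK
KKKKKKKK
KKKKKWKK
KKKKKKKK
KKKKKKKK
KKKKKKKK
KKKKKKKK
KKKKKKKK
After op 5 fill(4,7,G) [67 cells changed]:
GGRRRRGG
GGGGGGGG
GGGGGGGG
GGGGGWGG
GGGGGGGG
GGGGGGGG
GGGGGGGG
GGGGGGGG
GGGGGGGG
After op 6 paint(2,5,Y):
GGRRRRGG
GGGGGGGG
GGGGGYGG
GGGGGWGG
GGGGGGGG
GGGGGGGG
GGGGGGGG
GGGGGGGG
GGGGGGGG
After op 7 paint(7,4,W):
GGRRRRGG
GGGGGGGG
GGGGGYGG
GGGGGWGG
GGGGGGGG
GGGGGGGG
GGGGGGGG
GGGGWGGG
GGGGGGGG

Answer: GGRRRRGG
GGGGGGGG
GGGGGYGG
GGGGGWGG
GGGGGGGG
GGGGGGGG
GGGGGGGG
GGGGWGGG
GGGGGGGG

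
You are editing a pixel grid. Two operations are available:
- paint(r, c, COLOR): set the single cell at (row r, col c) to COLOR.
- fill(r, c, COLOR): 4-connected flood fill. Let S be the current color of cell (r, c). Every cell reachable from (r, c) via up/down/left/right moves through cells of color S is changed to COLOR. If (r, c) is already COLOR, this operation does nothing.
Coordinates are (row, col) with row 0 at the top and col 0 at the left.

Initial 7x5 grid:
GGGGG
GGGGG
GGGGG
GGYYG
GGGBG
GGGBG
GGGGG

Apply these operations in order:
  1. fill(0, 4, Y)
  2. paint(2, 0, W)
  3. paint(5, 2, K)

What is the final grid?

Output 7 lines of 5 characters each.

After op 1 fill(0,4,Y) [31 cells changed]:
YYYYY
YYYYY
YYYYY
YYYYY
YYYBY
YYYBY
YYYYY
After op 2 paint(2,0,W):
YYYYY
YYYYY
WYYYY
YYYYY
YYYBY
YYYBY
YYYYY
After op 3 paint(5,2,K):
YYYYY
YYYYY
WYYYY
YYYYY
YYYBY
YYKBY
YYYYY

Answer: YYYYY
YYYYY
WYYYY
YYYYY
YYYBY
YYKBY
YYYYY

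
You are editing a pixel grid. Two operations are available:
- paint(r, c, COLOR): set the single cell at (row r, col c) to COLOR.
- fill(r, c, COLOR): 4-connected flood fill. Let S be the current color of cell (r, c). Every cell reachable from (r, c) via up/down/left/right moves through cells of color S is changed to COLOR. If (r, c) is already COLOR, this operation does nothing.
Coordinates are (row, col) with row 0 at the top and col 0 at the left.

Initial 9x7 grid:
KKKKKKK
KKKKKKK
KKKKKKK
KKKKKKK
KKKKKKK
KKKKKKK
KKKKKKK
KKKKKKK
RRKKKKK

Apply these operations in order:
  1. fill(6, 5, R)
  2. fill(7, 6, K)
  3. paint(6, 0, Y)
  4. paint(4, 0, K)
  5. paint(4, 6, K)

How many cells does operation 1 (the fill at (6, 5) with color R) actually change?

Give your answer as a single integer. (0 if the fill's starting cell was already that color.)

Answer: 61

Derivation:
After op 1 fill(6,5,R) [61 cells changed]:
RRRRRRR
RRRRRRR
RRRRRRR
RRRRRRR
RRRRRRR
RRRRRRR
RRRRRRR
RRRRRRR
RRRRRRR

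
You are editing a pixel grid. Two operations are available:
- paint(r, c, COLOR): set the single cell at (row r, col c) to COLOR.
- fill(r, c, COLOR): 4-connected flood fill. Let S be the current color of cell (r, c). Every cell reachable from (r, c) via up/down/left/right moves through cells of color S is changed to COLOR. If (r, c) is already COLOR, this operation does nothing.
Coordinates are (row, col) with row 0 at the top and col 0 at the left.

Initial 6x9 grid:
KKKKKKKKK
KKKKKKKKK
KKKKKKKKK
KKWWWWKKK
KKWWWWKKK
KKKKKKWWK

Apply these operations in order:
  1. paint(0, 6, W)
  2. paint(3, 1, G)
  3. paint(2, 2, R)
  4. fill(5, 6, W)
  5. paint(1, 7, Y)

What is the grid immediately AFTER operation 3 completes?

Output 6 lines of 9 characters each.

Answer: KKKKKKWKK
KKKKKKKKK
KKRKKKKKK
KGWWWWKKK
KKWWWWKKK
KKKKKKWWK

Derivation:
After op 1 paint(0,6,W):
KKKKKKWKK
KKKKKKKKK
KKKKKKKKK
KKWWWWKKK
KKWWWWKKK
KKKKKKWWK
After op 2 paint(3,1,G):
KKKKKKWKK
KKKKKKKKK
KKKKKKKKK
KGWWWWKKK
KKWWWWKKK
KKKKKKWWK
After op 3 paint(2,2,R):
KKKKKKWKK
KKKKKKKKK
KKRKKKKKK
KGWWWWKKK
KKWWWWKKK
KKKKKKWWK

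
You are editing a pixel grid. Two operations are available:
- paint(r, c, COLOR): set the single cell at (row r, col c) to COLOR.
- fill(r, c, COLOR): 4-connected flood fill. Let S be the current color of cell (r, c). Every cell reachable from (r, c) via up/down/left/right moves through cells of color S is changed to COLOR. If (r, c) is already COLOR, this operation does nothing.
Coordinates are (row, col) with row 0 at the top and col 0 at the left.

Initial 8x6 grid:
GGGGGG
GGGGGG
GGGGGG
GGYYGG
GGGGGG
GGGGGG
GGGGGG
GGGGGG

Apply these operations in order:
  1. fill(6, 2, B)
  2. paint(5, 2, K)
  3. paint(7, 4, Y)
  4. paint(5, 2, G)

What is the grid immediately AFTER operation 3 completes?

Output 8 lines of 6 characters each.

Answer: BBBBBB
BBBBBB
BBBBBB
BBYYBB
BBBBBB
BBKBBB
BBBBBB
BBBBYB

Derivation:
After op 1 fill(6,2,B) [46 cells changed]:
BBBBBB
BBBBBB
BBBBBB
BBYYBB
BBBBBB
BBBBBB
BBBBBB
BBBBBB
After op 2 paint(5,2,K):
BBBBBB
BBBBBB
BBBBBB
BBYYBB
BBBBBB
BBKBBB
BBBBBB
BBBBBB
After op 3 paint(7,4,Y):
BBBBBB
BBBBBB
BBBBBB
BBYYBB
BBBBBB
BBKBBB
BBBBBB
BBBBYB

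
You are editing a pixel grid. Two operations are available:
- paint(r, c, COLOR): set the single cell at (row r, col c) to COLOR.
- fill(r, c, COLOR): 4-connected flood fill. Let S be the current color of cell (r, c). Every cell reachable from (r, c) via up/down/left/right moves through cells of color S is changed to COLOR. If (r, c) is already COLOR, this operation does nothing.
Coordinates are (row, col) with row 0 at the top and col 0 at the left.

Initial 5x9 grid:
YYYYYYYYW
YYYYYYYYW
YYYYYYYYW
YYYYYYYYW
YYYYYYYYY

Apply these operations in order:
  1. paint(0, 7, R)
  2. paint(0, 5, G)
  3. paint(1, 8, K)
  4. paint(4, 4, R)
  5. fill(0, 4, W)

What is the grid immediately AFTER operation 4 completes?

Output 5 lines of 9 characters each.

Answer: YYYYYGYRW
YYYYYYYYK
YYYYYYYYW
YYYYYYYYW
YYYYRYYYY

Derivation:
After op 1 paint(0,7,R):
YYYYYYYRW
YYYYYYYYW
YYYYYYYYW
YYYYYYYYW
YYYYYYYYY
After op 2 paint(0,5,G):
YYYYYGYRW
YYYYYYYYW
YYYYYYYYW
YYYYYYYYW
YYYYYYYYY
After op 3 paint(1,8,K):
YYYYYGYRW
YYYYYYYYK
YYYYYYYYW
YYYYYYYYW
YYYYYYYYY
After op 4 paint(4,4,R):
YYYYYGYRW
YYYYYYYYK
YYYYYYYYW
YYYYYYYYW
YYYYRYYYY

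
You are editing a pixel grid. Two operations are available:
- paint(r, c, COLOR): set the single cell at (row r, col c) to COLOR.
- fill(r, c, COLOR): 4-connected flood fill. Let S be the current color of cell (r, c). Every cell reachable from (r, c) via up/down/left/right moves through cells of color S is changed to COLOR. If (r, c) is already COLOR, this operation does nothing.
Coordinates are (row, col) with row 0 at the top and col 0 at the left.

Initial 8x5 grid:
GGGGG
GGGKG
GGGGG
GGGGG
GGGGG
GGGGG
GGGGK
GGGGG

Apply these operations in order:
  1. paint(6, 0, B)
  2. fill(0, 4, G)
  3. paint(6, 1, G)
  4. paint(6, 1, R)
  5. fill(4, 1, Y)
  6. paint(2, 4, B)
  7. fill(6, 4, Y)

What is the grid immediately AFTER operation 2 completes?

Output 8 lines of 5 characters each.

After op 1 paint(6,0,B):
GGGGG
GGGKG
GGGGG
GGGGG
GGGGG
GGGGG
BGGGK
GGGGG
After op 2 fill(0,4,G) [0 cells changed]:
GGGGG
GGGKG
GGGGG
GGGGG
GGGGG
GGGGG
BGGGK
GGGGG

Answer: GGGGG
GGGKG
GGGGG
GGGGG
GGGGG
GGGGG
BGGGK
GGGGG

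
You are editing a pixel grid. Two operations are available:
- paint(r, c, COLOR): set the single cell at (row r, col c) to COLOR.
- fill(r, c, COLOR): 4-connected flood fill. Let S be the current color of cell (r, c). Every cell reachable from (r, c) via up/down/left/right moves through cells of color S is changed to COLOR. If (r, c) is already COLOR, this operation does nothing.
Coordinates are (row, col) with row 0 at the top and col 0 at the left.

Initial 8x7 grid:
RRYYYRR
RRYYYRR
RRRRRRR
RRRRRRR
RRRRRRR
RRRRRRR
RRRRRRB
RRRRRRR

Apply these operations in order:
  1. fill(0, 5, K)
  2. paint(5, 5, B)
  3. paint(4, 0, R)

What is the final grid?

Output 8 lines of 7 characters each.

Answer: KKYYYKK
KKYYYKK
KKKKKKK
KKKKKKK
RKKKKKK
KKKKKBK
KKKKKKB
KKKKKKK

Derivation:
After op 1 fill(0,5,K) [49 cells changed]:
KKYYYKK
KKYYYKK
KKKKKKK
KKKKKKK
KKKKKKK
KKKKKKK
KKKKKKB
KKKKKKK
After op 2 paint(5,5,B):
KKYYYKK
KKYYYKK
KKKKKKK
KKKKKKK
KKKKKKK
KKKKKBK
KKKKKKB
KKKKKKK
After op 3 paint(4,0,R):
KKYYYKK
KKYYYKK
KKKKKKK
KKKKKKK
RKKKKKK
KKKKKBK
KKKKKKB
KKKKKKK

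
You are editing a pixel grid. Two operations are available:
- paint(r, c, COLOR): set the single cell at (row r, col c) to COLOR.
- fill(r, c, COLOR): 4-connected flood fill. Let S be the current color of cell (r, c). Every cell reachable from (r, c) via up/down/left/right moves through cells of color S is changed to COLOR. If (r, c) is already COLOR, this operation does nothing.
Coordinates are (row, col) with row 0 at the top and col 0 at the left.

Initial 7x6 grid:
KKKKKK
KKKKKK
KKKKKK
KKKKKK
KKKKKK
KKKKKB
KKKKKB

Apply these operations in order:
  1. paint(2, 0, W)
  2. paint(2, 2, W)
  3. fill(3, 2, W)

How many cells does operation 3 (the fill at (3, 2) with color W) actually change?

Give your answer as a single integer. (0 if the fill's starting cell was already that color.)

After op 1 paint(2,0,W):
KKKKKK
KKKKKK
WKKKKK
KKKKKK
KKKKKK
KKKKKB
KKKKKB
After op 2 paint(2,2,W):
KKKKKK
KKKKKK
WKWKKK
KKKKKK
KKKKKK
KKKKKB
KKKKKB
After op 3 fill(3,2,W) [38 cells changed]:
WWWWWW
WWWWWW
WWWWWW
WWWWWW
WWWWWW
WWWWWB
WWWWWB

Answer: 38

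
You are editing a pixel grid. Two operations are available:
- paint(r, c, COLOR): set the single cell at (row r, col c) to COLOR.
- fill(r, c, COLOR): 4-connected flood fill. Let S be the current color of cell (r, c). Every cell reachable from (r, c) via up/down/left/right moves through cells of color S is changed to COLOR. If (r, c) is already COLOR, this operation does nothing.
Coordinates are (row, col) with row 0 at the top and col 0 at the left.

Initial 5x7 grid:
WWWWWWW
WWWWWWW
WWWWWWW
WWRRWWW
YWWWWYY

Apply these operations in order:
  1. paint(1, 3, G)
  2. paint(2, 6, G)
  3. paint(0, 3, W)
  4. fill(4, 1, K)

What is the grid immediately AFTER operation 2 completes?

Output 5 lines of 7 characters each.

Answer: WWWWWWW
WWWGWWW
WWWWWWG
WWRRWWW
YWWWWYY

Derivation:
After op 1 paint(1,3,G):
WWWWWWW
WWWGWWW
WWWWWWW
WWRRWWW
YWWWWYY
After op 2 paint(2,6,G):
WWWWWWW
WWWGWWW
WWWWWWG
WWRRWWW
YWWWWYY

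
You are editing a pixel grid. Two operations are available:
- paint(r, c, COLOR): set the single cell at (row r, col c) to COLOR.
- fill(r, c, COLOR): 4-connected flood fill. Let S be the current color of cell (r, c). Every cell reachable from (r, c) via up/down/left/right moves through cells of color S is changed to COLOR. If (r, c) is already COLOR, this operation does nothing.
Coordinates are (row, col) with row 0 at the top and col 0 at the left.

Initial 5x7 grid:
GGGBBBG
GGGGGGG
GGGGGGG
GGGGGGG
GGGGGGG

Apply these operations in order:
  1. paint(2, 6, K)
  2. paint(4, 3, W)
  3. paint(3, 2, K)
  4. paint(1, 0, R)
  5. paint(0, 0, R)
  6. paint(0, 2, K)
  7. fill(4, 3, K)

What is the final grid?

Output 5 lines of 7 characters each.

Answer: RGKBBBG
RGGGGGG
GGGGGGK
GGKGGGG
GGGKGGG

Derivation:
After op 1 paint(2,6,K):
GGGBBBG
GGGGGGG
GGGGGGK
GGGGGGG
GGGGGGG
After op 2 paint(4,3,W):
GGGBBBG
GGGGGGG
GGGGGGK
GGGGGGG
GGGWGGG
After op 3 paint(3,2,K):
GGGBBBG
GGGGGGG
GGGGGGK
GGKGGGG
GGGWGGG
After op 4 paint(1,0,R):
GGGBBBG
RGGGGGG
GGGGGGK
GGKGGGG
GGGWGGG
After op 5 paint(0,0,R):
RGGBBBG
RGGGGGG
GGGGGGK
GGKGGGG
GGGWGGG
After op 6 paint(0,2,K):
RGKBBBG
RGGGGGG
GGGGGGK
GGKGGGG
GGGWGGG
After op 7 fill(4,3,K) [1 cells changed]:
RGKBBBG
RGGGGGG
GGGGGGK
GGKGGGG
GGGKGGG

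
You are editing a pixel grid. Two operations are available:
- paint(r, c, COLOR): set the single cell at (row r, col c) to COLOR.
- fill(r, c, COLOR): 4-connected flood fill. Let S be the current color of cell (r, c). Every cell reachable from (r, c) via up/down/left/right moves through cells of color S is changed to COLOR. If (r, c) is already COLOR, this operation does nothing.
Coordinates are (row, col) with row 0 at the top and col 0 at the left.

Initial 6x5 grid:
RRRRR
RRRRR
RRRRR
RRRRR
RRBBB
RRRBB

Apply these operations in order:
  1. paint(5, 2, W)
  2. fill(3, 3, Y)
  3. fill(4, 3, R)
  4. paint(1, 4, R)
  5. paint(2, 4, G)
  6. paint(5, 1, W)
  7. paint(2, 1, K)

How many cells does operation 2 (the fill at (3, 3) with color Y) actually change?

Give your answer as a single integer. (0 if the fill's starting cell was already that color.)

After op 1 paint(5,2,W):
RRRRR
RRRRR
RRRRR
RRRRR
RRBBB
RRWBB
After op 2 fill(3,3,Y) [24 cells changed]:
YYYYY
YYYYY
YYYYY
YYYYY
YYBBB
YYWBB

Answer: 24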